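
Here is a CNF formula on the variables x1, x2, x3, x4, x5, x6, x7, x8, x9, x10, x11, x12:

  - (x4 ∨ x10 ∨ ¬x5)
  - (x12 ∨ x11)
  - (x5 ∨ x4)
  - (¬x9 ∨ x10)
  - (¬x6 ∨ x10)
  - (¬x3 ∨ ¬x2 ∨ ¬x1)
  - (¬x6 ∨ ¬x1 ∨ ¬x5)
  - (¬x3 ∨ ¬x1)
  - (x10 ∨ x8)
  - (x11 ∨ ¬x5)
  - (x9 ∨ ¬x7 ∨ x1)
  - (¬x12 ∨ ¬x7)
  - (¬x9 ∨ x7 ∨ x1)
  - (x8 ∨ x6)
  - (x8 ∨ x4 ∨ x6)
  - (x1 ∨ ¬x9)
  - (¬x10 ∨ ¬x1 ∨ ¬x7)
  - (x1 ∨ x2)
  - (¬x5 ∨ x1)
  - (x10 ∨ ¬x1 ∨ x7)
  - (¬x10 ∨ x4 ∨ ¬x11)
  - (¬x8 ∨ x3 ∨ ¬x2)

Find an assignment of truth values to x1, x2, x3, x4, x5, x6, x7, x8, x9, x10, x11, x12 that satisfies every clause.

x1 = 1, x2 = 0, x3 = 0, x4 = 1, x5 = 1, x6 = 0, x7 = 0, x8 = 1, x9 = 1, x10 = 1, x11 = 1, x12 = 1

x4 occurs only positively in the remaining clauses — set x4 = True.
Branch on x1: take x1 = True.
  then x3 is forced to False.
Branch on x2: take x2 = False.
Set x5 = True and propagate.
  then x6 is forced to False.
  then x11 is forced to True.
  then x8 is forced to True.
For the remaining variables, x7 = False, x9 = True, x10 = True, x12 = True works.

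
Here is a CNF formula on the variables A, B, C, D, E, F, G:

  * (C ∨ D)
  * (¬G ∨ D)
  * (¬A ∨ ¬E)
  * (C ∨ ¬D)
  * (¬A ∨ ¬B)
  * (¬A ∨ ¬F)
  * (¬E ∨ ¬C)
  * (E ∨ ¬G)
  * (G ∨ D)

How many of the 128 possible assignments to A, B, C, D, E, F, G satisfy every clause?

The models are:
  A=F B=F C=T D=T E=F F=F G=F
  A=F B=F C=T D=T E=F F=T G=F
  A=F B=T C=T D=T E=F F=F G=F
  A=F B=T C=T D=T E=F F=T G=F
  A=T B=F C=T D=T E=F F=F G=F
Count: 5.

5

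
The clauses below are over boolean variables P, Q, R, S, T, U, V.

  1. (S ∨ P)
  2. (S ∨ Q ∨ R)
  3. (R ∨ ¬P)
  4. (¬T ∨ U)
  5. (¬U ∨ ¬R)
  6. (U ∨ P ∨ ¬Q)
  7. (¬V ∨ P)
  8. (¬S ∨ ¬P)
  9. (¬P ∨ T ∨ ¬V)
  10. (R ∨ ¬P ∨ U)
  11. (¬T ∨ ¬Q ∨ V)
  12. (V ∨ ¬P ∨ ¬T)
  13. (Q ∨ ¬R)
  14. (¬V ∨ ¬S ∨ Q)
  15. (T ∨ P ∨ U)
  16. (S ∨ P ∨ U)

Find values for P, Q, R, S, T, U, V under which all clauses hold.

P=1  Q=1  R=1  S=0  T=0  U=0  V=0

Try P = True.
  then R is forced to True.
  then U is forced to False.
  then T is forced to False.
  then S is forced to False.
  then V is forced to False.
  then Q is forced to True.
Check each clause:
  1. (S ∨ P) — P is true.
  2. (Q ∨ R ∨ S) — Q is true.
  3. (¬P ∨ R) — R is true.
  4. (¬T ∨ U) — ¬T is true.
  5. (¬R ∨ ¬U) — ¬U is true.
  6. (P ∨ U ∨ ¬Q) — P is true.
  7. (¬V ∨ P) — ¬V is true.
  8. (¬P ∨ ¬S) — ¬S is true.
  9. (T ∨ ¬P ∨ ¬V) — ¬V is true.
  10. (¬P ∨ U ∨ R) — R is true.
  11. (V ∨ ¬T ∨ ¬Q) — ¬T is true.
  12. (V ∨ ¬T ∨ ¬P) — ¬T is true.
  13. (Q ∨ ¬R) — Q is true.
  14. (Q ∨ ¬V ∨ ¬S) — ¬V is true.
  15. (T ∨ P ∨ U) — P is true.
  16. (P ∨ S ∨ U) — P is true.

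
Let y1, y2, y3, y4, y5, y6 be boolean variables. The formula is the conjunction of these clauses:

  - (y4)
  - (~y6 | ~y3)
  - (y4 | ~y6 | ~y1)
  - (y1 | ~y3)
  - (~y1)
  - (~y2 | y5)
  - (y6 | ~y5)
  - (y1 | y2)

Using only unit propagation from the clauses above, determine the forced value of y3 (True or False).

False

(y4) stands alone — y4 = True.
(~y1) is a unit clause: y1 = False.
From (y1 | ~y3) and y1 = False: y3 = False.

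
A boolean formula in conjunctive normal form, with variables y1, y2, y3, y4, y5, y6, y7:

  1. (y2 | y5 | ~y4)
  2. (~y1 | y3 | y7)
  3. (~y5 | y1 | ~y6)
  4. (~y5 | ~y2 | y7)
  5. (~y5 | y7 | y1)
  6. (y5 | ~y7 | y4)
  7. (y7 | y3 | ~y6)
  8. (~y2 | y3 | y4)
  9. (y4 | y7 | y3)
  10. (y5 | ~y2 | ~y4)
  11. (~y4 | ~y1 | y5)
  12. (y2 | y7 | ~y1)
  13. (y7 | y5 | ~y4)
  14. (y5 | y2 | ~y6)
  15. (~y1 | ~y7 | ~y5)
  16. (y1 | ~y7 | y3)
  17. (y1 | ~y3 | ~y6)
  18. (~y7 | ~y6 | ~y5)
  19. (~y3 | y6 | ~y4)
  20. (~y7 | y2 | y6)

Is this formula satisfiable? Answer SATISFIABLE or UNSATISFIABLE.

SATISFIABLE

Branch on y1: take y1 = False.
The remaining clauses are satisfied by y2 = False, y3 = True, y4 = False, y5 = False, y6 = False, y7 = False.
Every clause has at least one true literal under this assignment.
So y1 = 0  y2 = 0  y3 = 1  y4 = 0  y5 = 0  y6 = 0  y7 = 0 is a satisfying assignment.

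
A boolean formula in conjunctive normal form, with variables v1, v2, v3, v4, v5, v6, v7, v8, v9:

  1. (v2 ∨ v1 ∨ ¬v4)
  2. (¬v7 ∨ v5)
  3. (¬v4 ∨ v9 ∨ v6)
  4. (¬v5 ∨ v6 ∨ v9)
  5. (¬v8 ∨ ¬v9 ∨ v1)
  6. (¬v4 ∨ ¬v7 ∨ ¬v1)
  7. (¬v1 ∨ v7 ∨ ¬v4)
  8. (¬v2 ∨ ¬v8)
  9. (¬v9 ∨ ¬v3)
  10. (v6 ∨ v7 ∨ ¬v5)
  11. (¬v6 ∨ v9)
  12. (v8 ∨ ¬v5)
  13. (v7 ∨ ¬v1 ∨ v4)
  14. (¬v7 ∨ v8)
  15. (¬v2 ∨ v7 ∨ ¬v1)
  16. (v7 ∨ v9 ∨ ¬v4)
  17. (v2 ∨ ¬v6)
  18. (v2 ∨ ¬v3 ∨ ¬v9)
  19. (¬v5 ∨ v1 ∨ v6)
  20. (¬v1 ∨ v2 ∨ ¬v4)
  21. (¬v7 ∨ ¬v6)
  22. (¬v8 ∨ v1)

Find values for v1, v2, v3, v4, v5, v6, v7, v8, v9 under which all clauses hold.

v1 = 0, v2 = 1, v3 = 0, v4 = 1, v5 = 0, v6 = 1, v7 = 0, v8 = 0, v9 = 1

Pure literal: v3 appears only negated; assign v3 = False.
Branch on v1: take v1 = False.
  then v8 is forced to False.
  then v5 is forced to False.
  then v7 is forced to False.
Set v2 = True and propagate.
Try v4 = True.
  then v9 is forced to True.
v6 is now unconstrained; take v6 = True.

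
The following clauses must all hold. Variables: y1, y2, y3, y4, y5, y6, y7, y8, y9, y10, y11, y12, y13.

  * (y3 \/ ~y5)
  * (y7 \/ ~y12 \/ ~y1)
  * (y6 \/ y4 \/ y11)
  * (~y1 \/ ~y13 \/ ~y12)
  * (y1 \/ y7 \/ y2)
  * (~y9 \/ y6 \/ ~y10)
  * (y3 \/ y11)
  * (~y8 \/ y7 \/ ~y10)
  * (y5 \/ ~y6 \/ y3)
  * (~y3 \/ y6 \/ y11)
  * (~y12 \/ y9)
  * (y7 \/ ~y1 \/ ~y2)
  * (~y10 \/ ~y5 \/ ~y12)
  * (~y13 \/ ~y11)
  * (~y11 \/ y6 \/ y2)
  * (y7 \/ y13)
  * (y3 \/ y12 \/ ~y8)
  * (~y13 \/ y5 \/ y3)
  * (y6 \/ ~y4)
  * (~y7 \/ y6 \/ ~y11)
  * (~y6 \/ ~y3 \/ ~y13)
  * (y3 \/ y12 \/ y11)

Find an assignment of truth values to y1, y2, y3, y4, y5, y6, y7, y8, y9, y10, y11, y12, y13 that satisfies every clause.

y1=F, y2=T, y3=T, y4=T, y5=F, y6=T, y7=T, y8=F, y9=T, y10=F, y11=T, y12=T, y13=F

y8 occurs only negated in the remaining clauses — set y8 = False.
Pure literal: y10 appears only negated; assign y10 = False.
Set y1 = False and propagate.
Set y2 = True and propagate.
The remaining clauses are satisfied by y3 = True, y4 = True, y5 = False, y6 = True, y7 = True, y9 = True, y11 = True, y12 = True, y13 = False.
Every clause has at least one true literal under this assignment.
Check each clause:
  1. (~y5 \/ y3) — y3 is true.
  2. (~y12 \/ ~y1 \/ y7) — ~y1 is true.
  3. (y11 \/ y4 \/ y6) — y11 is true.
  4. (~y13 \/ ~y12 \/ ~y1) — ~y13 is true.
  5. (y7 \/ y2 \/ y1) — y2 is true.
  6. (~y10 \/ y6 \/ ~y9) — y6 is true.
  7. (y11 \/ y3) — y11 is true.
  8. (~y8 \/ y7 \/ ~y10) — ~y8 is true.
  9. (~y6 \/ y5 \/ y3) — y3 is true.
  10. (~y3 \/ y6 \/ y11) — y11 is true.
  11. (~y12 \/ y9) — y9 is true.
  12. (~y1 \/ ~y2 \/ y7) — y7 is true.
  13. (~y12 \/ ~y10 \/ ~y5) — ~y5 is true.
  14. (~y13 \/ ~y11) — ~y13 is true.
  15. (y6 \/ y2 \/ ~y11) — y2 is true.
  16. (y7 \/ y13) — y7 is true.
  17. (y12 \/ y3 \/ ~y8) — ~y8 is true.
  18. (y5 \/ ~y13 \/ y3) — y3 is true.
  19. (y6 \/ ~y4) — y6 is true.
  20. (y6 \/ ~y7 \/ ~y11) — y6 is true.
  21. (~y3 \/ ~y13 \/ ~y6) — ~y13 is true.
  22. (y11 \/ y12 \/ y3) — y3 is true.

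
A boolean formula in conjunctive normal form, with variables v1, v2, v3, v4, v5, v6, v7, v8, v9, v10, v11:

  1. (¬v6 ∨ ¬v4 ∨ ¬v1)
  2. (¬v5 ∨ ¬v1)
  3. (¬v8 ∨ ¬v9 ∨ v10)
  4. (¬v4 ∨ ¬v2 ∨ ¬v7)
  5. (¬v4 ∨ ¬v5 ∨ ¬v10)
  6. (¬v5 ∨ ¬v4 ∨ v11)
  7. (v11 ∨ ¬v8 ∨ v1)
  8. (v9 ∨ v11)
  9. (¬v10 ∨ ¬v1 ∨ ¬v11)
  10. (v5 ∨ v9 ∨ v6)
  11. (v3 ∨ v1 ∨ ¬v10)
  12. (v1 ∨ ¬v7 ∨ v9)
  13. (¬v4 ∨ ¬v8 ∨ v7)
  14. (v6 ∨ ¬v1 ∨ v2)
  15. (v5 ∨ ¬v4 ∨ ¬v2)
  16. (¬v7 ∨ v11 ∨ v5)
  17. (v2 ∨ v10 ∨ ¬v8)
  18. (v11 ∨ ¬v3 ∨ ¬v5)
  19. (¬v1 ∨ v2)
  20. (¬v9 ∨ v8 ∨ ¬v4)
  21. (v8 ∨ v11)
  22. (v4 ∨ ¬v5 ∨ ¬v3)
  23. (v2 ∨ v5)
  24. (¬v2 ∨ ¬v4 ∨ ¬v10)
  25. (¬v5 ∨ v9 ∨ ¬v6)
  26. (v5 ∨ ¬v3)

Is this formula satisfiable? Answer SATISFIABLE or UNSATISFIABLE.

Set v1 = False and propagate.
The remaining clauses are satisfied by v2 = True, v3 = False, v4 = False, v5 = False, v6 = False, v7 = True, v8 = False, v9 = True, v10 = False, v11 = True.
Every clause has at least one true literal under this assignment.
So v1=F, v2=T, v3=F, v4=F, v5=F, v6=F, v7=T, v8=F, v9=T, v10=F, v11=T is a satisfying assignment.

SATISFIABLE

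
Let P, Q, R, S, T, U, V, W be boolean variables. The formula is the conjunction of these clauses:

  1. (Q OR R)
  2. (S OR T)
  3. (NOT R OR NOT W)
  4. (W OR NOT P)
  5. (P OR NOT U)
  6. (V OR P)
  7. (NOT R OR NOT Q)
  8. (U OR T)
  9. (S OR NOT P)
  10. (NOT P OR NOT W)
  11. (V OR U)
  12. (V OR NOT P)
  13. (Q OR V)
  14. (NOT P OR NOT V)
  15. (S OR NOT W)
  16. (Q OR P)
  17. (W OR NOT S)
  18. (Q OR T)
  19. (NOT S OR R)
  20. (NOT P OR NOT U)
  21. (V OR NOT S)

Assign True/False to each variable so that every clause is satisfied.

P=0, Q=1, R=0, S=0, T=1, U=0, V=1, W=0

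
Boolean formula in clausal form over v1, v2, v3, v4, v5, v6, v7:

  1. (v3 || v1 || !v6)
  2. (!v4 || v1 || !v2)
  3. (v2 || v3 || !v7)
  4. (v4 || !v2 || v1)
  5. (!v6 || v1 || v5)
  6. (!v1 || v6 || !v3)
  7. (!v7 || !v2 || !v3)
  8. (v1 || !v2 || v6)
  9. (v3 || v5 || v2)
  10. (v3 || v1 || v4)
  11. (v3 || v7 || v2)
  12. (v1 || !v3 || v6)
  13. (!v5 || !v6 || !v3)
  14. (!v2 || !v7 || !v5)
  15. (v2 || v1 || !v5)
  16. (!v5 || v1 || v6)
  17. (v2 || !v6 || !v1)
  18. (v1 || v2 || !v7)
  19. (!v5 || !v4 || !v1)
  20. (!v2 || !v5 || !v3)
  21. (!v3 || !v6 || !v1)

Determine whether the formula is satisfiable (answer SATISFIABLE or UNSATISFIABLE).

SATISFIABLE

Try v1 = True.
The remaining clauses are satisfied by v2 = True, v3 = False, v4 = False, v5 = False, v6 = False, v7 = False.
So v1=True, v2=True, v3=False, v4=False, v5=False, v6=False, v7=False is a satisfying assignment.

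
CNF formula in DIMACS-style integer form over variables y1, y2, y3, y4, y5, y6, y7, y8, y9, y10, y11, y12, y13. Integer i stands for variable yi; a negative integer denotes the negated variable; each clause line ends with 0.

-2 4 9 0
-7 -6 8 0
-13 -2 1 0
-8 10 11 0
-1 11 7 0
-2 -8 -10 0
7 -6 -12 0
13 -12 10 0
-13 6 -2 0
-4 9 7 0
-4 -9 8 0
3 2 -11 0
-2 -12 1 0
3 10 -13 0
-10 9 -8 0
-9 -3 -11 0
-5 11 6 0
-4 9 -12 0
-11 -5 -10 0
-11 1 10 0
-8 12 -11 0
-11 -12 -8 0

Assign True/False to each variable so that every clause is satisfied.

y1=True  y2=False  y3=True  y4=False  y5=True  y6=True  y7=True  y8=True  y9=True  y10=True  y11=False  y12=False  y13=False

Check each clause:
  1. {y4, ¬y2, y9} — y9 is true.
  2. {¬y6, ¬y7, y8} — y8 is true.
  3. {¬y2, ¬y13, y1} — y1 is true.
  4. {y11, ¬y8, y10} — y10 is true.
  5. {y11, ¬y1, y7} — y7 is true.
  6. {¬y10, ¬y8, ¬y2} — ¬y2 is true.
  7. {y7, ¬y6, ¬y12} — ¬y12 is true.
  8. {y13, y10, ¬y12} — y10 is true.
  9. {¬y2, y6, ¬y13} — ¬y13 is true.
  10. {y9, y7, ¬y4} — y9 is true.
  11. {y8, ¬y9, ¬y4} — y8 is true.
  12. {¬y11, y2, y3} — y3 is true.
  13. {y1, ¬y12, ¬y2} — y1 is true.
  14. {y3, y10, ¬y13} — y3 is true.
  15. {¬y10, y9, ¬y8} — y9 is true.
  16. {¬y3, ¬y9, ¬y11} — ¬y11 is true.
  17. {y6, y11, ¬y5} — y6 is true.
  18. {¬y12, y9, ¬y4} — y9 is true.
  19. {¬y11, ¬y5, ¬y10} — ¬y11 is true.
  20. {y10, y1, ¬y11} — y1 is true.
  21. {¬y8, y12, ¬y11} — ¬y11 is true.
  22. {¬y12, ¬y11, ¬y8} — ¬y12 is true.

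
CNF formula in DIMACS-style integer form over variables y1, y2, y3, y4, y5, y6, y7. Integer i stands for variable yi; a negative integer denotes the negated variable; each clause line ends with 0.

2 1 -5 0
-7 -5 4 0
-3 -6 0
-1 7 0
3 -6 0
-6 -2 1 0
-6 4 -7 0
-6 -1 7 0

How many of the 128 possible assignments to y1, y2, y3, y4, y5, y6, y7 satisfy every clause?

34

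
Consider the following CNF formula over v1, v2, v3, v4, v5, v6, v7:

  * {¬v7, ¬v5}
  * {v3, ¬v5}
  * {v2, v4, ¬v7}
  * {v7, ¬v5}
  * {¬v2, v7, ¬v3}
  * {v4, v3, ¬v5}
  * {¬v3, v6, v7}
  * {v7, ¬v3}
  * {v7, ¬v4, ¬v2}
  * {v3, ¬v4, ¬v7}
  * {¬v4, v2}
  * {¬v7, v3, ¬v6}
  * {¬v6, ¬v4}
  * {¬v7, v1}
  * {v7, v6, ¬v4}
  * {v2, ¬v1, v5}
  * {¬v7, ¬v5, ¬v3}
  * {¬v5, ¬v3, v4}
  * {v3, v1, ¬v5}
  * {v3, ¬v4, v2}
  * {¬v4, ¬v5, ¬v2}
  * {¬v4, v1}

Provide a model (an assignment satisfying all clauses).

Try v1 = False.
  then v7 is forced to False.
  then v5 is forced to False.
  then v3 is forced to False.
  then v4 is forced to False.
v2, v6 are now unconstrained; take v2 = False, v6 = False.

v1=False, v2=False, v3=False, v4=False, v5=False, v6=False, v7=False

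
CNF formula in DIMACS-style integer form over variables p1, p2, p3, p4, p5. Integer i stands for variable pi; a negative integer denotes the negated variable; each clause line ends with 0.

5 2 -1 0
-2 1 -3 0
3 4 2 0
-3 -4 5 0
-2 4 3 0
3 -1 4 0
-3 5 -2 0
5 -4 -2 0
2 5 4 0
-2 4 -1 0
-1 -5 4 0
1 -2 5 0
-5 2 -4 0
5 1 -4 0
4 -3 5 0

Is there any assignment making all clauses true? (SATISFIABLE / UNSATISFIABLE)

SATISFIABLE

Branch on p1: take p1 = False.
Branch on p2: take p2 = True.
  then p3 is forced to False.
  then p4 is forced to True.
  then p5 is forced to True.
Every clause has at least one true literal under this assignment.
So p1=False  p2=True  p3=False  p4=True  p5=True is a satisfying assignment.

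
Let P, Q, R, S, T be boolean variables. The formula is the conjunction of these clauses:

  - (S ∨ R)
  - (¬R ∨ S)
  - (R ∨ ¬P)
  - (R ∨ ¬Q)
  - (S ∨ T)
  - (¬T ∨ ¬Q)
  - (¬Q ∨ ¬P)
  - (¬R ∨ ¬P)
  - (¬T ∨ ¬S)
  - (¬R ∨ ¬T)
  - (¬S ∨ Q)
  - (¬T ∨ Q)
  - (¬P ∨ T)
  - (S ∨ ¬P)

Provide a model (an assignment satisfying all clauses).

P=0, Q=1, R=1, S=1, T=0

P occurs only negated in the remaining clauses — set P = False.
Branch on Q: take Q = True.
  then R is forced to True.
  then S is forced to True.
  then T is forced to False.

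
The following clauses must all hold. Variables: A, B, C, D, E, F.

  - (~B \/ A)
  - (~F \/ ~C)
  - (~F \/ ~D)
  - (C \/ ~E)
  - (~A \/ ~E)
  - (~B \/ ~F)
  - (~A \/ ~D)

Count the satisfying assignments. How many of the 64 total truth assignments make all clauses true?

Split on A, then F.
  A=T, F=T: remaining (B,C,D,E) ∈ {(F,F,F,F)} — 1.
  A=T, F=F: remaining (B,C,D,E) ∈ {(F,F,F,F); (F,T,F,F); (T,F,F,F); (T,T,F,F)} — 4.
  A=F, F=T: remaining (B,C,D,E) ∈ {(F,F,F,F)} — 1.
  A=F, F=F: D free; 3 ways for (B,C,E) × 2^1 = 6.
Total: 1 + 4 + 1 + 6 = 12.

12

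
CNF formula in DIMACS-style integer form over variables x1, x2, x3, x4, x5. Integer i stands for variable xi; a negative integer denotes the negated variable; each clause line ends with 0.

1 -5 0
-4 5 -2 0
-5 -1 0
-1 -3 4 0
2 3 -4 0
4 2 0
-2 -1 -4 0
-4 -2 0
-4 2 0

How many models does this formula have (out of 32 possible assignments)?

3

Satisfying assignments:
  x1=F x2=T x3=F x4=F x5=F
  x1=F x2=T x3=T x4=F x5=F
  x1=T x2=T x3=F x4=F x5=F
Count: 3.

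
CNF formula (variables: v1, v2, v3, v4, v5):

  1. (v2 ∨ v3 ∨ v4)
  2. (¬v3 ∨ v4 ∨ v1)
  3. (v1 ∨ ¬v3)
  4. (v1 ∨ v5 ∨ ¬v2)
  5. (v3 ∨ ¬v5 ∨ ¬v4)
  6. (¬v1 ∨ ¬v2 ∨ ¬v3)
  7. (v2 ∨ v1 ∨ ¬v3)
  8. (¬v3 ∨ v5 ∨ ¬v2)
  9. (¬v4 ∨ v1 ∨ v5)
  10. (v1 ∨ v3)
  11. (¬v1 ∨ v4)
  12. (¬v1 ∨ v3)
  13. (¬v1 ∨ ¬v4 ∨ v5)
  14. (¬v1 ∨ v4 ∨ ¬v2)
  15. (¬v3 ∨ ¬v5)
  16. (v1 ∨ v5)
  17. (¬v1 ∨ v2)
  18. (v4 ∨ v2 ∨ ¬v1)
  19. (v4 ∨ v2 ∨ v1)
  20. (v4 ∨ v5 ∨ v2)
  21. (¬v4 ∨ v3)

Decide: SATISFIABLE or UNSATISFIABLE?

UNSATISFIABLE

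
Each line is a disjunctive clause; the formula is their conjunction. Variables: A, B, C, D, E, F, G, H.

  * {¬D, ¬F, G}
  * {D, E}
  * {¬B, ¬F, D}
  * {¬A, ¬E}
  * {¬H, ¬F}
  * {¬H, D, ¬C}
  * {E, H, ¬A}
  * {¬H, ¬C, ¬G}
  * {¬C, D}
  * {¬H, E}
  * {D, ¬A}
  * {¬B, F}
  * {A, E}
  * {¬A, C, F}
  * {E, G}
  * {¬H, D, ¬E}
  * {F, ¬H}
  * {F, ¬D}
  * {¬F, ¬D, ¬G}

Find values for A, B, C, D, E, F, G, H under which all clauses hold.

Pure literal: B appears only negated; assign B = False.
Try A = False.
  then E is forced to True.
Set C = False and propagate.
The remaining clauses are satisfied by D = False, F = False, G = False, H = False.

A=False  B=False  C=False  D=False  E=True  F=False  G=False  H=False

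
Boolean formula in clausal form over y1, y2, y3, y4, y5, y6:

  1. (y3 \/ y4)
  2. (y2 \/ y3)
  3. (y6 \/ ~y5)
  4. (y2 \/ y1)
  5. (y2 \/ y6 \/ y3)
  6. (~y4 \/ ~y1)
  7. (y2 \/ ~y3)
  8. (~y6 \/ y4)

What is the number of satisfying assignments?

8

Satisfying assignments:
  y1=F y2=T y3=F y4=T y5=F y6=F
  y1=F y2=T y3=F y4=T y5=F y6=T
  y1=F y2=T y3=F y4=T y5=T y6=T
  y1=F y2=T y3=T y4=F y5=F y6=F
  y1=F y2=T y3=T y4=T y5=F y6=F
  y1=F y2=T y3=T y4=T y5=F y6=T
  y1=F y2=T y3=T y4=T y5=T y6=T
  y1=T y2=T y3=T y4=F y5=F y6=F
Count: 8.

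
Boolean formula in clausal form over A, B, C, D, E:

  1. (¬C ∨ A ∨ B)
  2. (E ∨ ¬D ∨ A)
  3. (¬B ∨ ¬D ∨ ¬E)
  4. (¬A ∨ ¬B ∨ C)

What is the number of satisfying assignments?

Case analysis on A and B:
  A=T, B=T: remaining (C,D,E) ∈ {(T,F,F); (T,F,T); (T,T,F)} — 3.
  A=T, B=F: C, D, E free → 2^3 = 8.
  A=F, B=T: remaining (C,D,E) ∈ {(F,F,F); (F,F,T); (T,F,F); (T,F,T)} — 4.
  A=F, B=F: remaining (C,D,E) ∈ {(F,F,F); (F,F,T); (F,T,T)} — 3.
Total: 3 + 8 + 4 + 3 = 18.

18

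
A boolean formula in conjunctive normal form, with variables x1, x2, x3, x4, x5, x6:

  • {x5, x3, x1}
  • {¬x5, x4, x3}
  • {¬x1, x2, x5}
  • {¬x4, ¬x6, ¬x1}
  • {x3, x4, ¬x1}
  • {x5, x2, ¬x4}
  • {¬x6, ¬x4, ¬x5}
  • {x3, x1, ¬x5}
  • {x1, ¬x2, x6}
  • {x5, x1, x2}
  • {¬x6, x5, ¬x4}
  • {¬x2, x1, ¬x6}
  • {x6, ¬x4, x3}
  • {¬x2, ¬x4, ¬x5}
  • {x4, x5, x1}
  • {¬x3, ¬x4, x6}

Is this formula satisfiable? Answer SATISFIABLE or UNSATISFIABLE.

SATISFIABLE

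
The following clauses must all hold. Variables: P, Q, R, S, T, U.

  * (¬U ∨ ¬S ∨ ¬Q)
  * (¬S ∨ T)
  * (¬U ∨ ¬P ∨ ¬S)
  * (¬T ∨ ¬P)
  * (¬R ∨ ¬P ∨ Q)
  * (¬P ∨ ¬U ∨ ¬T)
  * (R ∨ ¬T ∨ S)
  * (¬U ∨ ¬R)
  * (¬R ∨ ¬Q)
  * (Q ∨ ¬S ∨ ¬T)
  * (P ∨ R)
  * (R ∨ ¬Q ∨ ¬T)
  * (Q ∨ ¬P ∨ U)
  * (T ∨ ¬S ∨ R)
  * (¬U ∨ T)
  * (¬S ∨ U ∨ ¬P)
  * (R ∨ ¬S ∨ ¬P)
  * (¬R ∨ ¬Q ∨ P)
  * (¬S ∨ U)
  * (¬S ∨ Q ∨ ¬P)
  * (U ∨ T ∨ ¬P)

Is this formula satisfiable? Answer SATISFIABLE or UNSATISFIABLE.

Set P = False and propagate.
  then R is forced to True.
  then U is forced to False.
  then Q is forced to False.
  then S is forced to False.
T is now unconstrained; take T = False.
Every clause has at least one true literal under this assignment.
So P=False, Q=False, R=True, S=False, T=False, U=False is a satisfying assignment.

SATISFIABLE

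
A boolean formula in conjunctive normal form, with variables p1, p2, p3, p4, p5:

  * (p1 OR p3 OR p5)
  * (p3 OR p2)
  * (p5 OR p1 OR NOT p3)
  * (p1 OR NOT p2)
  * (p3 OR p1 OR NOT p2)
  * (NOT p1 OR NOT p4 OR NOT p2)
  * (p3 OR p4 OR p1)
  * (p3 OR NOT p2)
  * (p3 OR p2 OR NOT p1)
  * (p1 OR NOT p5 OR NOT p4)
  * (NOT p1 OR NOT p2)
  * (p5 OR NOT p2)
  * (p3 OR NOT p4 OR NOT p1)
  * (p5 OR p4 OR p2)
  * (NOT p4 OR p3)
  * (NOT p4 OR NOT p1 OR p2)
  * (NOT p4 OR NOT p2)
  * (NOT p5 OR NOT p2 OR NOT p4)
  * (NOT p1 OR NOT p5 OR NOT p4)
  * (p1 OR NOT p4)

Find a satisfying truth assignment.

Set p1 = False and propagate.
  then p2 is forced to False.
  then p3 is forced to True.
  then p5 is forced to True.
  then p4 is forced to False.
Every clause has at least one true literal under this assignment.
Check each clause:
  1. (p1 OR p3 OR p5) — p3 is true.
  2. (p2 OR p3) — p3 is true.
  3. (p1 OR p5 OR NOT p3) — p5 is true.
  4. (NOT p2 OR p1) — NOT p2 is true.
  5. (p3 OR NOT p2 OR p1) — p3 is true.
  6. (NOT p1 OR NOT p2 OR NOT p4) — NOT p4 is true.
  7. (p3 OR p4 OR p1) — p3 is true.
  8. (p3 OR NOT p2) — p3 is true.
  9. (p3 OR p2 OR NOT p1) — p3 is true.
  10. (p1 OR NOT p5 OR NOT p4) — NOT p4 is true.
  11. (NOT p1 OR NOT p2) — NOT p1 is true.
  12. (p5 OR NOT p2) — p5 is true.
  13. (p3 OR NOT p4 OR NOT p1) — p3 is true.
  14. (p5 OR p4 OR p2) — p5 is true.
  15. (p3 OR NOT p4) — p3 is true.
  16. (NOT p4 OR p2 OR NOT p1) — NOT p4 is true.
  17. (NOT p2 OR NOT p4) — NOT p4 is true.
  18. (NOT p2 OR NOT p4 OR NOT p5) — NOT p4 is true.
  19. (NOT p5 OR NOT p1 OR NOT p4) — NOT p4 is true.
  20. (p1 OR NOT p4) — NOT p4 is true.

p1=0  p2=0  p3=1  p4=0  p5=1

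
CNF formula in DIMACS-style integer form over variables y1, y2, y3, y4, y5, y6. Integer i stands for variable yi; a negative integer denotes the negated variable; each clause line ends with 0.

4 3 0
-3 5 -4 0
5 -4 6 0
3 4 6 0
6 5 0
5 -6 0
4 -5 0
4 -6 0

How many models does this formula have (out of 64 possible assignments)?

Split on y4, then y5.
  y4=T, y5=T: y1, y2, y3, y6 free → 2^4 = 16.
  y4=T, y5=F: a clause becomes empty — 0.
  y4=F, y5=T: a clause becomes empty — 0.
  y4=F, y5=F: a clause becomes empty — 0.
Total: 16 + 0 + 0 + 0 = 16.

16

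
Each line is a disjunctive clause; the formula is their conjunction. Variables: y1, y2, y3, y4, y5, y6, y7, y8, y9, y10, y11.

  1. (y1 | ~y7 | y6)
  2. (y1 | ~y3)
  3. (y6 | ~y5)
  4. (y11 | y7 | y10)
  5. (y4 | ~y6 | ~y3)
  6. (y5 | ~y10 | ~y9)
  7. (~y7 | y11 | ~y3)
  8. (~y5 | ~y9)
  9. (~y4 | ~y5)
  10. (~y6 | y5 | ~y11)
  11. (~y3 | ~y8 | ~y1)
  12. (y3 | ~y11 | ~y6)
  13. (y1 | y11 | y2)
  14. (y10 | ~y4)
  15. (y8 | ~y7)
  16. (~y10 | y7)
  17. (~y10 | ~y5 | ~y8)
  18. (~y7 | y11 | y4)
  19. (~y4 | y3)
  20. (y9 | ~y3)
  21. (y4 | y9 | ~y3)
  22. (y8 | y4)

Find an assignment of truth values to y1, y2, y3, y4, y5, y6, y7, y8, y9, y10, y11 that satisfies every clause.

y1 = T, y2 = F, y3 = F, y4 = F, y5 = F, y6 = F, y7 = T, y8 = T, y9 = F, y10 = T, y11 = T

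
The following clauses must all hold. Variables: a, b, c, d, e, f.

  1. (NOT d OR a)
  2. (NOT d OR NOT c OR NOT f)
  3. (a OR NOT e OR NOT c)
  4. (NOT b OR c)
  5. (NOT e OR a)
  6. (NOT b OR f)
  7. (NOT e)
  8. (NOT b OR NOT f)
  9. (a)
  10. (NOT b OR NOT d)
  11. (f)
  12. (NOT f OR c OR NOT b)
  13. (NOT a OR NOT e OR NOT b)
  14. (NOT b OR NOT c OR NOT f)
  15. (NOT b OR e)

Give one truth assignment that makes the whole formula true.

a = T  b = F  c = F  d = F  e = F  f = T

Unit propagation: (NOT e) forces e = False.
The clause (a) is unit: a must be True.
The clause (f) is unit: f must be True.
The clause (NOT b) is unit: b must be False.
c occurs only negated in the remaining clauses — set c = False.
d occurs only negated in the remaining clauses — set d = False.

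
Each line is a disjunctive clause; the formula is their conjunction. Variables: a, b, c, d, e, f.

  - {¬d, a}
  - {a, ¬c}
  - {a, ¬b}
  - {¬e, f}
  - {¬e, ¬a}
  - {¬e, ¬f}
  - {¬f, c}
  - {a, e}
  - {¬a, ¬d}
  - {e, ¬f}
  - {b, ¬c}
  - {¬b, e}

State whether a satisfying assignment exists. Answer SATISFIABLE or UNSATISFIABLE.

SATISFIABLE

d occurs only negated in the remaining clauses — set d = False.
Set a = True and propagate.
  then e is forced to False.
  then f is forced to False.
  then b is forced to False.
  then c is forced to False.
Every clause has at least one true literal under this assignment.
So a = True, b = False, c = False, d = False, e = False, f = False is a satisfying assignment.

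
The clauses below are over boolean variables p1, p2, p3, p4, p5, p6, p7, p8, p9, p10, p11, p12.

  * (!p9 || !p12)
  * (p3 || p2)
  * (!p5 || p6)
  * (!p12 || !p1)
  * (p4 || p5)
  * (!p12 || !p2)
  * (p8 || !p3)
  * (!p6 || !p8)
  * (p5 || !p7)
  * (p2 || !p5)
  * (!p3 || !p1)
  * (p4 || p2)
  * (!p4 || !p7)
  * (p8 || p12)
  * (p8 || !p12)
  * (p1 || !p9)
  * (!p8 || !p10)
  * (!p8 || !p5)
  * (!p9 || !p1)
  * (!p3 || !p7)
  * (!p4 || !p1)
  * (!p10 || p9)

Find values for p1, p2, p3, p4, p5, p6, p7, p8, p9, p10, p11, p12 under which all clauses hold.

p1=False, p2=True, p3=False, p4=True, p5=False, p6=False, p7=False, p8=True, p9=False, p10=False, p11=True, p12=False

Pure literal: p7 appears only negated; assign p7 = False.
Pure literal: p10 appears only negated; assign p10 = False.
Set p1 = False and propagate.
  then p9 is forced to False.
Branch on p2: take p2 = True.
  then p12 is forced to False.
  then p8 is forced to True.
  then p6 is forced to False.
  then p5 is forced to False.
  then p4 is forced to True.
p3, p11 are now unconstrained; take p3 = False, p11 = True.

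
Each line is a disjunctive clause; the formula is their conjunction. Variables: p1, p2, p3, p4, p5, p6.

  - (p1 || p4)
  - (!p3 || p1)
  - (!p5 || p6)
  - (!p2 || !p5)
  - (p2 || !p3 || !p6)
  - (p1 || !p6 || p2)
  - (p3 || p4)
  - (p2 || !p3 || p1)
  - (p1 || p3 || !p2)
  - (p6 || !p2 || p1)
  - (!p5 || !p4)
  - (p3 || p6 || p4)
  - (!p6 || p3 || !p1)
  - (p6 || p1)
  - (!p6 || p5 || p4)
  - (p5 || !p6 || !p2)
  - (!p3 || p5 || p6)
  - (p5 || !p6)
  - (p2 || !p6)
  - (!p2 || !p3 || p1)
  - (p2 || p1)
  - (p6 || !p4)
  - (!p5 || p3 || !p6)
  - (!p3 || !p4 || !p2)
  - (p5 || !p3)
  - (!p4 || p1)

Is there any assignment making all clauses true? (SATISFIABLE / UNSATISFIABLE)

p6 = True:
  propagation gives p5=True, p2=False; an empty clause results — contradiction.
p6 = False:
  propagation gives p5=False, p1=True, p3=False, p4=True; an empty clause results — contradiction.
Every branch closes, so no satisfying assignment exists.

UNSATISFIABLE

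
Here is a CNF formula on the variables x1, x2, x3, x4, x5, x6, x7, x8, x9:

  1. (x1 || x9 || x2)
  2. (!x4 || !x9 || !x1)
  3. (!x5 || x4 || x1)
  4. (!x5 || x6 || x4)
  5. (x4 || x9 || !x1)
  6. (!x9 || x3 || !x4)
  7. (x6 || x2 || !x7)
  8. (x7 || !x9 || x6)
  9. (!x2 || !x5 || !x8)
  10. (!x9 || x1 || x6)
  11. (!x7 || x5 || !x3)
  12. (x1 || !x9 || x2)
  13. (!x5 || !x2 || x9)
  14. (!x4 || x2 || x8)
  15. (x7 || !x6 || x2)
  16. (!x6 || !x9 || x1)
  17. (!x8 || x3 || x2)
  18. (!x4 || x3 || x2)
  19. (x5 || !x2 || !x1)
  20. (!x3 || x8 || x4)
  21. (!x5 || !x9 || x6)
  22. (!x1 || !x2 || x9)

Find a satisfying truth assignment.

Branch on x1: take x1 = False.
Branch on x2: take x2 = True.
The remaining clauses are satisfied by x3 = False, x4 = True, x5 = False, x6 = True, x7 = True, x8 = False, x9 = False.
Every clause has at least one true literal under this assignment.
Check each clause:
  1. (x1 || x9 || x2) — x2 is true.
  2. (!x1 || !x4 || !x9) — !x1 is true.
  3. (!x5 || x4 || x1) — !x5 is true.
  4. (!x5 || x6 || x4) — !x5 is true.
  5. (x4 || !x1 || x9) — x4 is true.
  6. (x3 || !x4 || !x9) — !x9 is true.
  7. (x6 || !x7 || x2) — x2 is true.
  8. (x6 || x7 || !x9) — !x9 is true.
  9. (!x8 || !x2 || !x5) — !x8 is true.
  10. (x6 || x1 || !x9) — x6 is true.
  11. (x5 || !x7 || !x3) — !x3 is true.
  12. (!x9 || x2 || x1) — x2 is true.
  13. (!x2 || x9 || !x5) — !x5 is true.
  14. (!x4 || x2 || x8) — x2 is true.
  15. (x2 || !x6 || x7) — x2 is true.
  16. (!x6 || !x9 || x1) — !x9 is true.
  17. (x3 || !x8 || x2) — !x8 is true.
  18. (x2 || x3 || !x4) — x2 is true.
  19. (!x1 || x5 || !x2) — !x1 is true.
  20. (x8 || !x3 || x4) — x4 is true.
  21. (!x5 || x6 || !x9) — !x5 is true.
  22. (!x2 || x9 || !x1) — !x1 is true.

x1=F  x2=T  x3=F  x4=T  x5=F  x6=T  x7=T  x8=F  x9=F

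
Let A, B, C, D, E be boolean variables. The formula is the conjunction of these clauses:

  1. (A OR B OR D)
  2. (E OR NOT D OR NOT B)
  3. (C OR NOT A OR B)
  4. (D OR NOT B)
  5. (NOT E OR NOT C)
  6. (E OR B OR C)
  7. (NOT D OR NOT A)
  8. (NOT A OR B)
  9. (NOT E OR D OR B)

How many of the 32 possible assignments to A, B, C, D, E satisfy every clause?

3

Satisfying assignments:
  A=0 B=0 C=0 D=1 E=1
  A=0 B=0 C=1 D=1 E=0
  A=0 B=1 C=0 D=1 E=1
That's 3 in total.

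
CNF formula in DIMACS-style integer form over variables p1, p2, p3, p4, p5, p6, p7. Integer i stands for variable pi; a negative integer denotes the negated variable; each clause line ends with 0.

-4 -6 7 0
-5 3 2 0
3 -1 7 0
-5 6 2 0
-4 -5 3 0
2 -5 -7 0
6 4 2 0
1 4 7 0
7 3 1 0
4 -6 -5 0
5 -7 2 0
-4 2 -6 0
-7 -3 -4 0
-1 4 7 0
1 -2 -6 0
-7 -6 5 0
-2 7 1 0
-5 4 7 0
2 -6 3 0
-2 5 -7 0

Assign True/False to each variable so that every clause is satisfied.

p1=0, p2=1, p3=0, p4=0, p5=1, p6=0, p7=1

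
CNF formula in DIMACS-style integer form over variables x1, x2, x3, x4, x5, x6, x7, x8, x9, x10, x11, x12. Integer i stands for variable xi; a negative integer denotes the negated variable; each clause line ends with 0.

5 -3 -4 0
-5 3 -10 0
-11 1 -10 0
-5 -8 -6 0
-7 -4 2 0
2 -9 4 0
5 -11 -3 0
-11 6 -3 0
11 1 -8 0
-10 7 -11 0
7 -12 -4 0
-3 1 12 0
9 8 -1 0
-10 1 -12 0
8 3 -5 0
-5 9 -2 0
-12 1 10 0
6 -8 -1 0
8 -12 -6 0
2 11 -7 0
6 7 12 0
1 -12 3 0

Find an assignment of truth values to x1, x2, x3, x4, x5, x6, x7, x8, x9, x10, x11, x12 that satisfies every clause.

x1 = 1  x2 = 1  x3 = 1  x4 = 0  x5 = 1  x6 = 1  x7 = 1  x8 = 0  x9 = 1  x10 = 0  x11 = 1  x12 = 0

Try x1 = True.
Try x2 = True.
Set x3 = True and propagate.
The remaining clauses are satisfied by x4 = False, x5 = True, x6 = True, x7 = True, x8 = False, x9 = True, x10 = False, x11 = True, x12 = False.
Every clause has at least one true literal under this assignment.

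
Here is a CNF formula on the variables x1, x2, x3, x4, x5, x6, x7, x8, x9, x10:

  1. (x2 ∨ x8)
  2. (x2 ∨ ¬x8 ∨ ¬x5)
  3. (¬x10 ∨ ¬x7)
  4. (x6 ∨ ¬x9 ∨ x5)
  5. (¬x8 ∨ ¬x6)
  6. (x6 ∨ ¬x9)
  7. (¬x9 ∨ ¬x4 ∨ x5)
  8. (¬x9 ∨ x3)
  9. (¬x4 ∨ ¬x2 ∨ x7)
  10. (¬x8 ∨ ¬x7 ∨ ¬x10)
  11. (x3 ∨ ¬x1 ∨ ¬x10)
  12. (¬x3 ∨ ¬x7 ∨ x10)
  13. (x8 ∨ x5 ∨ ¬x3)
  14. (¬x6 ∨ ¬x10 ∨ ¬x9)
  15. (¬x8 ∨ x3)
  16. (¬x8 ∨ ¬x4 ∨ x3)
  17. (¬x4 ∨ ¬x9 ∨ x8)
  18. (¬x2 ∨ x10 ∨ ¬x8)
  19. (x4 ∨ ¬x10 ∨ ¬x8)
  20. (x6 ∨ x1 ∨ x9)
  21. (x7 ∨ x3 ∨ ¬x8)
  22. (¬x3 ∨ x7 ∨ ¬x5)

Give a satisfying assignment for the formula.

x1=False, x2=True, x3=False, x4=False, x5=False, x6=True, x7=True, x8=False, x9=False, x10=False

Check each clause:
  1. (x8 ∨ x2) — x2 is true.
  2. (¬x8 ∨ x2 ∨ ¬x5) — ¬x8 is true.
  3. (¬x7 ∨ ¬x10) — ¬x10 is true.
  4. (x5 ∨ x6 ∨ ¬x9) — x6 is true.
  5. (¬x6 ∨ ¬x8) — ¬x8 is true.
  6. (x6 ∨ ¬x9) — x6 is true.
  7. (x5 ∨ ¬x4 ∨ ¬x9) — ¬x4 is true.
  8. (x3 ∨ ¬x9) — ¬x9 is true.
  9. (¬x2 ∨ ¬x4 ∨ x7) — ¬x4 is true.
  10. (¬x10 ∨ ¬x8 ∨ ¬x7) — ¬x8 is true.
  11. (¬x10 ∨ ¬x1 ∨ x3) — ¬x10 is true.
  12. (¬x7 ∨ x10 ∨ ¬x3) — ¬x3 is true.
  13. (¬x3 ∨ x5 ∨ x8) — ¬x3 is true.
  14. (¬x9 ∨ ¬x6 ∨ ¬x10) — ¬x10 is true.
  15. (x3 ∨ ¬x8) — ¬x8 is true.
  16. (¬x4 ∨ x3 ∨ ¬x8) — ¬x8 is true.
  17. (¬x4 ∨ x8 ∨ ¬x9) — ¬x4 is true.
  18. (¬x8 ∨ x10 ∨ ¬x2) — ¬x8 is true.
  19. (¬x10 ∨ x4 ∨ ¬x8) — ¬x8 is true.
  20. (x1 ∨ x9 ∨ x6) — x6 is true.
  21. (¬x8 ∨ x3 ∨ x7) — ¬x8 is true.
  22. (¬x3 ∨ ¬x5 ∨ x7) — ¬x5 is true.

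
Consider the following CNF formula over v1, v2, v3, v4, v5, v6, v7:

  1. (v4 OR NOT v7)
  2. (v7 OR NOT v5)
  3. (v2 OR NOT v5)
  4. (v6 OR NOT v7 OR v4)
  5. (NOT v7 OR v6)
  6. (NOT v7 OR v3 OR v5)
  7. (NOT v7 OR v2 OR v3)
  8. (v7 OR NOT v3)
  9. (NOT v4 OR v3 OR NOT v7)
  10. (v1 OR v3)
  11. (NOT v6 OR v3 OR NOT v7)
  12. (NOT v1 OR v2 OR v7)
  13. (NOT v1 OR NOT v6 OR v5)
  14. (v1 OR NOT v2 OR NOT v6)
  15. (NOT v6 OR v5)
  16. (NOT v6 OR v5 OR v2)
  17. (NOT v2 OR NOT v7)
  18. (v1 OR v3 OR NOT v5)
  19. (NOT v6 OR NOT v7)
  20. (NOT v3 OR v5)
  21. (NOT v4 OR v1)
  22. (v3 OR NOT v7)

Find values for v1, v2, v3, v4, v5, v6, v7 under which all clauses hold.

Set v1 = True and propagate.
Branch on v2: take v2 = True.
  then v7 is forced to False.
  then v5 is forced to False.
  then v3 is forced to False.
  then v6 is forced to False.
v4 is now unconstrained; take v4 = True.

v1 = True, v2 = True, v3 = False, v4 = True, v5 = False, v6 = False, v7 = False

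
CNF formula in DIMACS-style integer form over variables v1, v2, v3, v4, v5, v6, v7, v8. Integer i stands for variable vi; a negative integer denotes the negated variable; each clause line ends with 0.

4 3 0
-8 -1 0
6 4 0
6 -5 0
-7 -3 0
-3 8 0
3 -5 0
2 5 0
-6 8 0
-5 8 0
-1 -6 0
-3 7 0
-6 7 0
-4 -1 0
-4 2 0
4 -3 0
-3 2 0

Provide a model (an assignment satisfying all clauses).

v1=False  v2=True  v3=False  v4=True  v5=False  v6=True  v7=True  v8=True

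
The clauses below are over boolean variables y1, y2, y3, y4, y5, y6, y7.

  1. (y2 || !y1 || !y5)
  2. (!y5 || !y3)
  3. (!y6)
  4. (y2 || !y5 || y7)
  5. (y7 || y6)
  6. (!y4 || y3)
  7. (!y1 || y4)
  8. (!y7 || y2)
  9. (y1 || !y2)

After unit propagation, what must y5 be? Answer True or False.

False

(!y6) stands alone — y6 = False.
From (y7 || y6) and y6 = False: y7 = True.
(!y7 || y2) with y7 = True leaves only y2, so y2 = True.
(y1 || !y2): since y2 = True, the clause reduces to (y1). y1 = True.
(!y1 || y4) with y1 = True leaves only y4, so y4 = True.
In (!y4 || y3), !y4 is now false; y3 must hold, so y3 = True.
(!y3 || !y5): since y3 = True, the clause reduces to (!y5). y5 = False.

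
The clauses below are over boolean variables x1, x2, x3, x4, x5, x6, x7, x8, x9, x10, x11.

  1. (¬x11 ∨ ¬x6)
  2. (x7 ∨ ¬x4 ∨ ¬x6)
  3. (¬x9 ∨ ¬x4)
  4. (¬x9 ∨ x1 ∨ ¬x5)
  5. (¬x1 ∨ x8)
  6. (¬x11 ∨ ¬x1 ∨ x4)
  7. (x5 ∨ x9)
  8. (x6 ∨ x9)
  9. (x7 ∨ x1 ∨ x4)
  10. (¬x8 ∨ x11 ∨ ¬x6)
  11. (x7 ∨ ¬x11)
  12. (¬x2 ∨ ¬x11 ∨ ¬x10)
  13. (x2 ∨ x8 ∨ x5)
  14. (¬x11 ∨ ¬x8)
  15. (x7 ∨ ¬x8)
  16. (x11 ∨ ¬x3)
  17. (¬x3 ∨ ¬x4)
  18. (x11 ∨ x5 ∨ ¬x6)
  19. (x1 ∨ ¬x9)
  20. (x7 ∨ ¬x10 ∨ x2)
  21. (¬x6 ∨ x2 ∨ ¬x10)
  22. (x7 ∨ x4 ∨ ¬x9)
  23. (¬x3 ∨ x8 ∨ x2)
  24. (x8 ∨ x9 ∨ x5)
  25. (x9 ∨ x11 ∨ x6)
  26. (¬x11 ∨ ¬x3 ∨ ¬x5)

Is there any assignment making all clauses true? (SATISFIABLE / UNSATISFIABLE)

SATISFIABLE

x3 occurs only negated in the remaining clauses — set x3 = False.
x7 occurs only positively in the remaining clauses — set x7 = True.
Branch on x1: take x1 = True.
  then x8 is forced to True.
  then x11 is forced to False.
  then x6 is forced to False.
  then x9 is forced to True.
  then x4 is forced to False.
x2, x5, x10 are now unconstrained; take x2 = True, x5 = False, x10 = False.
So x1 = T, x2 = T, x3 = F, x4 = F, x5 = F, x6 = F, x7 = T, x8 = T, x9 = T, x10 = F, x11 = F is a satisfying assignment.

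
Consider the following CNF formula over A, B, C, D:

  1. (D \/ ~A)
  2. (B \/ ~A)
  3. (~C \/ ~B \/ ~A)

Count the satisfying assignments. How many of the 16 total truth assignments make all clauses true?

9

Split on A, then B.
  A=1, B=1: remaining (C,D) ∈ {(0,1)} — 1.
  A=1, B=0: a clause becomes empty — 0.
  A=0, B=1: remaining (C,D) ∈ {(0,0); (0,1); (1,0); (1,1)} — 4.
  A=0, B=0: remaining (C,D) ∈ {(0,0); (0,1); (1,0); (1,1)} — 4.
Total: 1 + 0 + 4 + 4 = 9.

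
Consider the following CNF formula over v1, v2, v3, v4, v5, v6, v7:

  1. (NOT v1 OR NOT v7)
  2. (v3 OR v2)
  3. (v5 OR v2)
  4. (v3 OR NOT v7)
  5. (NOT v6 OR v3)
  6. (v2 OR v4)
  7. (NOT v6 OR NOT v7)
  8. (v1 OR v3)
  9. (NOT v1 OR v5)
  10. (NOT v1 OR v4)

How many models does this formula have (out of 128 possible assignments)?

20

Split on v1, then v3.
  v1=1, v3=1: remaining (v2,v4,v5,v6,v7) ∈ {(0,1,1,0,0); (0,1,1,1,0); (1,1,1,0,0); (1,1,1,1,0)} — 4.
  v1=1, v3=0: remaining (v2,v4,v5,v6,v7) ∈ {(1,1,1,0,0)} — 1.
  v1=0, v3=1: 15 of the 32 assignments to (v2,v4,v5,v6,v7) work.
  v1=0, v3=0: a clause becomes empty — 0.
Total: 4 + 1 + 15 + 0 = 20.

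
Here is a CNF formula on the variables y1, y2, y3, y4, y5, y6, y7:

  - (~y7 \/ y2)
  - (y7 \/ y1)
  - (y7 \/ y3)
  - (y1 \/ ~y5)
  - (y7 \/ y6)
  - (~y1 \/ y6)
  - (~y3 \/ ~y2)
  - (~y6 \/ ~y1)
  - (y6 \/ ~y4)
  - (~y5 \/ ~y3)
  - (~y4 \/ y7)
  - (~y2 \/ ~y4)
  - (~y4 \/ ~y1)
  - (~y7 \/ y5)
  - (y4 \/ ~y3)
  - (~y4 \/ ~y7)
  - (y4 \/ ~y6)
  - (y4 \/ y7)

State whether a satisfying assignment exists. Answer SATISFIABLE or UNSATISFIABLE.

y4 = True:
  propagation gives y6=True, y1=False, y7=True; an empty clause results — contradiction.
y4 = False:
  propagation gives y3=False, y7=True, y2=True, y5=True; an empty clause results — contradiction.
Every branch closes, so no satisfying assignment exists.

UNSATISFIABLE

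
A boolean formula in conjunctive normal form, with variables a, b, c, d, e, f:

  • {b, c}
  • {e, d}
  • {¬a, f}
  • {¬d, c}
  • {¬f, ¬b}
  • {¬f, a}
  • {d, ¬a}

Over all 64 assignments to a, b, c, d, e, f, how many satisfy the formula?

9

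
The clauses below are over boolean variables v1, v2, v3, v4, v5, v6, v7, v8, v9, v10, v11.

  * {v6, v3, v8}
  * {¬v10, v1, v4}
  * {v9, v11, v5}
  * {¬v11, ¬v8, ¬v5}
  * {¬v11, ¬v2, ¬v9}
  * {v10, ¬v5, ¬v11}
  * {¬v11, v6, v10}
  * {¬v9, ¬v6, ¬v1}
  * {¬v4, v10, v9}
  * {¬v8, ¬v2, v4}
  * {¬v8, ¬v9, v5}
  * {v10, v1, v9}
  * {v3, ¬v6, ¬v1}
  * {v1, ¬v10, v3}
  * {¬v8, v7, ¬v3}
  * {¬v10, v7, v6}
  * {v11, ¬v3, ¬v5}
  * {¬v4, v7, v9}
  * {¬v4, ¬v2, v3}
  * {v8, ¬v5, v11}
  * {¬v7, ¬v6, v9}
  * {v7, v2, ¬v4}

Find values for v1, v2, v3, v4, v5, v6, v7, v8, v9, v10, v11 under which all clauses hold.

v1 = True, v2 = False, v3 = False, v4 = True, v5 = True, v6 = False, v7 = True, v8 = True, v9 = True, v10 = False, v11 = False

Set v1 = True and propagate.
For the remaining variables, v2 = False, v3 = False, v4 = True, v5 = True, v6 = False, v7 = True, v8 = True, v9 = True, v10 = False, v11 = False works.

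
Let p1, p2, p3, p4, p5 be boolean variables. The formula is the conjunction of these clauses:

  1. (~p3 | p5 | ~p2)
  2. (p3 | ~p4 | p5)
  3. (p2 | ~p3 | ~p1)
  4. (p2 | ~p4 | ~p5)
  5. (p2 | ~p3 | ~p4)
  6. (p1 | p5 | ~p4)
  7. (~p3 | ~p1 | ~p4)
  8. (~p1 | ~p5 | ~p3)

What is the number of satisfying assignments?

Case analysis on p3 and p4:
  p3=1, p4=1: remaining (p1,p2,p5) ∈ {(0,1,1)} — 1.
  p3=1, p4=0: remaining (p1,p2,p5) ∈ {(0,0,0); (0,0,1); (0,1,1)} — 3.
  p3=0, p4=1: remaining (p1,p2,p5) ∈ {(0,1,1); (1,1,1)} — 2.
  p3=0, p4=0: p1, p2, p5 free → 2^3 = 8.
Total: 1 + 3 + 2 + 8 = 14.

14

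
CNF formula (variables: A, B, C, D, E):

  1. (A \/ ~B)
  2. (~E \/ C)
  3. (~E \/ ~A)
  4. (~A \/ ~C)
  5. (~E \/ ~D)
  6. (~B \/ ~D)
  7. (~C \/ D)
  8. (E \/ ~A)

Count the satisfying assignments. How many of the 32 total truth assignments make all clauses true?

3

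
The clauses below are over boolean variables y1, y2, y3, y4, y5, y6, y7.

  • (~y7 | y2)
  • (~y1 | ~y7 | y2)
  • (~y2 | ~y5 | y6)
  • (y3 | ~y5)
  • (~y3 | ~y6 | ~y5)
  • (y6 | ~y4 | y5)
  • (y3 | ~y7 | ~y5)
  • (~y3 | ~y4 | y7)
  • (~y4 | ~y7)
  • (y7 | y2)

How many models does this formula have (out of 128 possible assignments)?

18

Split on y7, then y5.
  y7=1, y5=1: a clause becomes empty — 0.
  y7=1, y5=0: forces y2=1; y4=0; y1, y3, y6 free → 2^3 = 8.
  y7=0, y5=1: a clause becomes empty — 0.
  y7=0, y5=0: y1 free; 5 ways for (y2,y3,y4,y6) × 2^1 = 10.
Total: 0 + 8 + 0 + 10 = 18.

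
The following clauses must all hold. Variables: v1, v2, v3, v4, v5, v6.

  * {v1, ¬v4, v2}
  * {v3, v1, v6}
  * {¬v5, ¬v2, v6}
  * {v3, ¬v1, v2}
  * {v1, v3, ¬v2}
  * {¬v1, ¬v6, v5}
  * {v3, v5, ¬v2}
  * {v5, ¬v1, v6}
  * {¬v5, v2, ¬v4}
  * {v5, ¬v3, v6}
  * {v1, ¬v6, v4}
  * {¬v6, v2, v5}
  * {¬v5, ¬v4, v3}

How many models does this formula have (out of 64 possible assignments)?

8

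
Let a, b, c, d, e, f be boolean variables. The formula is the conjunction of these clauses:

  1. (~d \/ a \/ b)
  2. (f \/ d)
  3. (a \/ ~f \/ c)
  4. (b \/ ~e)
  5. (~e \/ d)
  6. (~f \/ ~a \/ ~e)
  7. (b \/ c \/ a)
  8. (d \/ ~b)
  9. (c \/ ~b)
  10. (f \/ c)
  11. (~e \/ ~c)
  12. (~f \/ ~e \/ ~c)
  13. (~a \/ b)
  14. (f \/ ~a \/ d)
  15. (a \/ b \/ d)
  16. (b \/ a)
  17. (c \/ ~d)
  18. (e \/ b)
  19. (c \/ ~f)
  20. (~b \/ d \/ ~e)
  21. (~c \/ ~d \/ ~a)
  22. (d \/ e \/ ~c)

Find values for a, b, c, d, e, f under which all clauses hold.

a=F  b=T  c=T  d=T  e=F  f=F

Check each clause:
  1. (~d \/ b \/ a) — b is true.
  2. (d \/ f) — d is true.
  3. (c \/ a \/ ~f) — ~f is true.
  4. (~e \/ b) — b is true.
  5. (d \/ ~e) — ~e is true.
  6. (~a \/ ~e \/ ~f) — ~f is true.
  7. (c \/ b \/ a) — b is true.
  8. (~b \/ d) — d is true.
  9. (c \/ ~b) — c is true.
  10. (f \/ c) — c is true.
  11. (~e \/ ~c) — ~e is true.
  12. (~e \/ ~f \/ ~c) — ~f is true.
  13. (~a \/ b) — b is true.
  14. (f \/ ~a \/ d) — d is true.
  15. (d \/ b \/ a) — b is true.
  16. (b \/ a) — b is true.
  17. (c \/ ~d) — c is true.
  18. (e \/ b) — b is true.
  19. (~f \/ c) — ~f is true.
  20. (d \/ ~b \/ ~e) — ~e is true.
  21. (~d \/ ~c \/ ~a) — ~a is true.
  22. (e \/ d \/ ~c) — d is true.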